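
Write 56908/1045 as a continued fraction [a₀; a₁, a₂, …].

56908 = 54·1045 + 478, so a_0 = 54
1045 = 2·478 + 89, so a_1 = 2
478 = 5·89 + 33, so a_2 = 5
89 = 2·33 + 23, so a_3 = 2
33 = 1·23 + 10, so a_4 = 1
23 = 2·10 + 3, so a_5 = 2
10 = 3·3 + 1, so a_6 = 3
3 = 3·1 + 0, so a_7 = 3

[54; 2, 5, 2, 1, 2, 3, 3]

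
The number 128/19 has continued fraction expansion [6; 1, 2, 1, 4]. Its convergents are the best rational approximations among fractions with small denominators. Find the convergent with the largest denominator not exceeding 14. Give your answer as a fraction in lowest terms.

27/4

a_0 = 6: 6/1  (≤ bound)
a_1 = 1: 7/1  (≤ bound)
a_2 = 2: 20/3  (≤ bound)
a_3 = 1: 27/4  (≤ bound)
a_4 = 4: 128/19  (> 14, stop)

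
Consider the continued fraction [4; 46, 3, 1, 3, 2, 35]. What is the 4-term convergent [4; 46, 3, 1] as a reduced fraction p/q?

744/185

Start with 1.
3 + 1/(1/1) = 3 + 1/1 = 4/1
46 + 1/(4/1) = 46 + 1/4 = 185/4
4 + 1/(185/4) = 4 + 4/185 = 744/185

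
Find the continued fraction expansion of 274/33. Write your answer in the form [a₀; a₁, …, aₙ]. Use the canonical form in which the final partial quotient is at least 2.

[8; 3, 3, 3]

⌊274/33⌋ = 8, remainder 10
⌊33/10⌋ = 3, remainder 3
⌊10/3⌋ = 3, remainder 1
⌊3/1⌋ = 3, remainder 0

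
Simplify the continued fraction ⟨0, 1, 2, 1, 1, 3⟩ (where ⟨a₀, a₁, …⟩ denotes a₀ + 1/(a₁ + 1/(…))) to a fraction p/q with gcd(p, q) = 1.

18/25

Compute successive convergents:
a_0 = 0: 0/1
a_1 = 1: 1/1
a_2 = 2: 2/3
a_3 = 1: 3/4
a_4 = 1: 5/7
a_5 = 3: 18/25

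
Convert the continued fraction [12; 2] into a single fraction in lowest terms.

a_0 = 12: 12/1
a_1 = 2: 25/2

25/2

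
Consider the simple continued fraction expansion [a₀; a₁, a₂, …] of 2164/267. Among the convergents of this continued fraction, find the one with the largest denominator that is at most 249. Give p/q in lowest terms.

1005/124

a_0 = 8: 8/1  (≤ bound)
a_1 = 9: 73/9  (≤ bound)
a_2 = 1: 81/10  (≤ bound)
a_3 = 1: 154/19  (≤ bound)
a_4 = 6: 1005/124  (≤ bound)
a_5 = 2: 2164/267  (> 249, stop)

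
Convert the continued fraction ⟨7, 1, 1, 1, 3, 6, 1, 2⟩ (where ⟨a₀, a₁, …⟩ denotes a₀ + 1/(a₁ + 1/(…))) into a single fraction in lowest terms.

1749/229

Build up convergents one term at a time:
a_0 = 7: 7/1
a_1 = 1: 8/1
a_2 = 1: 15/2
a_3 = 1: 23/3
a_4 = 3: 84/11
a_5 = 6: 527/69
a_6 = 1: 611/80
a_7 = 2: 1749/229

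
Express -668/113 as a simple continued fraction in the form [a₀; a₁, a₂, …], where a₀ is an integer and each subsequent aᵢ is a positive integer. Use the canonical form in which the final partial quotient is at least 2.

Repeatedly divide and take the remainder:
-668 = -6·113 + 10, so a_0 = -6
113 = 11·10 + 3, so a_1 = 11
10 = 3·3 + 1, so a_2 = 3
3 = 3·1 + 0, so a_3 = 3

[-6; 11, 3, 3]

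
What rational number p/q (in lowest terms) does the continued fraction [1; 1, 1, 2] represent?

Use the convergent recurrence hₖ = aₖ·hₖ₋₁ + hₖ₋₂ (and likewise for the denominators kₖ):
a_0 = 1: 1/1
a_1 = 1: 2/1
a_2 = 1: 3/2
a_3 = 2: 8/5

8/5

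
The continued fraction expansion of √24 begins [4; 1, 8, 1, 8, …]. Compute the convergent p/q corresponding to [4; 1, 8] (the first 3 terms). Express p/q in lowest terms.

Starting at the tail and folding back:
Start with 8.
1 + 1/(8/1) = 1 + 1/8 = 9/8
4 + 1/(9/8) = 4 + 8/9 = 44/9

44/9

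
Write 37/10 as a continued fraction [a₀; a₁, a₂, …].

⌊37/10⌋ = 3, remainder 7
⌊10/7⌋ = 1, remainder 3
⌊7/3⌋ = 2, remainder 1
⌊3/1⌋ = 3, remainder 0

[3; 1, 2, 3]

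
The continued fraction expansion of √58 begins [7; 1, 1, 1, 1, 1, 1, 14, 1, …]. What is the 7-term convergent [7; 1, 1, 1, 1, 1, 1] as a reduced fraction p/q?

99/13

Start with 1.
1 + 1/(1/1) = 1 + 1/1 = 2/1
1 + 1/(2/1) = 1 + 1/2 = 3/2
1 + 1/(3/2) = 1 + 2/3 = 5/3
1 + 1/(5/3) = 1 + 3/5 = 8/5
1 + 1/(8/5) = 1 + 5/8 = 13/8
7 + 1/(13/8) = 7 + 8/13 = 99/13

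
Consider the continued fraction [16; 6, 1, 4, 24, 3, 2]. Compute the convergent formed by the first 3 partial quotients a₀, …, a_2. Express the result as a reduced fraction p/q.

Starting at the tail and folding back:
Start with 1.
6 + 1/(1/1) = 6 + 1/1 = 7/1
16 + 1/(7/1) = 16 + 1/7 = 113/7

113/7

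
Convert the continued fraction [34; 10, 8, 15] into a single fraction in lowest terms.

Use the convergent recurrence hₖ = aₖ·hₖ₋₁ + hₖ₋₂ (and likewise for the denominators kₖ):
a_0 = 34: 34/1
a_1 = 10: 341/10
a_2 = 8: 2762/81
a_3 = 15: 41771/1225

41771/1225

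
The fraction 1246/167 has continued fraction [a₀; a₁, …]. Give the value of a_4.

12

1246 ÷ 167 → quotient 7, remainder 77
167 ÷ 77 → quotient 2, remainder 13
77 ÷ 13 → quotient 5, remainder 12
13 ÷ 12 → quotient 1, remainder 1
12 ÷ 1 → quotient 12, remainder 0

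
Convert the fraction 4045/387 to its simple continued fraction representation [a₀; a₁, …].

Apply division with remainder until the remainder is 0:
4045 ÷ 387 → quotient 10, remainder 175
387 ÷ 175 → quotient 2, remainder 37
175 ÷ 37 → quotient 4, remainder 27
37 ÷ 27 → quotient 1, remainder 10
27 ÷ 10 → quotient 2, remainder 7
10 ÷ 7 → quotient 1, remainder 3
7 ÷ 3 → quotient 2, remainder 1
3 ÷ 1 → quotient 3, remainder 0

[10; 2, 4, 1, 2, 1, 2, 3]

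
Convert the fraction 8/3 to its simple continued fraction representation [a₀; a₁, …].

Repeatedly divide and take the remainder:
8 = 2·3 + 2, so a_0 = 2
3 = 1·2 + 1, so a_1 = 1
2 = 2·1 + 0, so a_2 = 2

[2; 1, 2]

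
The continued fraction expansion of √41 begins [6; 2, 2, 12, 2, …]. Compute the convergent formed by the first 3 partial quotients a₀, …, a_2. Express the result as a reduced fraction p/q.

32/5

Start with 2.
2 + 1/(2/1) = 2 + 1/2 = 5/2
6 + 1/(5/2) = 6 + 2/5 = 32/5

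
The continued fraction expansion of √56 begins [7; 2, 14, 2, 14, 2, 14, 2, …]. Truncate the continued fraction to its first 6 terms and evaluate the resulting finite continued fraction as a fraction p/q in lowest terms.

a_0 = 7: 7/1
a_1 = 2: 15/2
a_2 = 14: 217/29
a_3 = 2: 449/60
a_4 = 14: 6503/869
a_5 = 2: 13455/1798

13455/1798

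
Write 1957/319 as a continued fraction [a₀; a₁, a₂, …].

Apply division with remainder until the remainder is 0:
1957 = 6·319 + 43, so a_0 = 6
319 = 7·43 + 18, so a_1 = 7
43 = 2·18 + 7, so a_2 = 2
18 = 2·7 + 4, so a_3 = 2
7 = 1·4 + 3, so a_4 = 1
4 = 1·3 + 1, so a_5 = 1
3 = 3·1 + 0, so a_6 = 3

[6; 7, 2, 2, 1, 1, 3]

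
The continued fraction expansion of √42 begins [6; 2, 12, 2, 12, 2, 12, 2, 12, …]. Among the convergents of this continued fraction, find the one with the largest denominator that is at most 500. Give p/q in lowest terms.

337/52

a_0 = 6: 6/1  (≤ bound)
a_1 = 2: 13/2  (≤ bound)
a_2 = 12: 162/25  (≤ bound)
a_3 = 2: 337/52  (≤ bound)
a_4 = 12: 4206/649  (> 500, stop)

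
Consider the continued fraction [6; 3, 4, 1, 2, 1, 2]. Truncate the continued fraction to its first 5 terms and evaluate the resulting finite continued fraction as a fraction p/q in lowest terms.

Start with 2.
1 + 1/(2/1) = 1 + 1/2 = 3/2
4 + 1/(3/2) = 4 + 2/3 = 14/3
3 + 1/(14/3) = 3 + 3/14 = 45/14
6 + 1/(45/14) = 6 + 14/45 = 284/45

284/45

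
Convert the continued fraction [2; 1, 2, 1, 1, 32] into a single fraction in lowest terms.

619/228

Work from the innermost term outward:
Start with 32.
1 + 1/(32/1) = 1 + 1/32 = 33/32
1 + 1/(33/32) = 1 + 32/33 = 65/33
2 + 1/(65/33) = 2 + 33/65 = 163/65
1 + 1/(163/65) = 1 + 65/163 = 228/163
2 + 1/(228/163) = 2 + 163/228 = 619/228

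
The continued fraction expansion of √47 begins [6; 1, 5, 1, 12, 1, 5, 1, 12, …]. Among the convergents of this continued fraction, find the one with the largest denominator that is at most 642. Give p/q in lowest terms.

3942/575

a_0 = 6: 6/1  (≤ bound)
a_1 = 1: 7/1  (≤ bound)
a_2 = 5: 41/6  (≤ bound)
a_3 = 1: 48/7  (≤ bound)
a_4 = 12: 617/90  (≤ bound)
a_5 = 1: 665/97  (≤ bound)
a_6 = 5: 3942/575  (≤ bound)
a_7 = 1: 4607/672  (> 642, stop)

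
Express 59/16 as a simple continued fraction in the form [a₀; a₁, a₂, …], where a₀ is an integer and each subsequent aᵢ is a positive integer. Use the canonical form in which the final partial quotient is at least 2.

[3; 1, 2, 5]

⌊59/16⌋ = 3, remainder 11
⌊16/11⌋ = 1, remainder 5
⌊11/5⌋ = 2, remainder 1
⌊5/1⌋ = 5, remainder 0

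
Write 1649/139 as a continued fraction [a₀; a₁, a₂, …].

[11; 1, 6, 3, 6]

⌊1649/139⌋ = 11, remainder 120
⌊139/120⌋ = 1, remainder 19
⌊120/19⌋ = 6, remainder 6
⌊19/6⌋ = 3, remainder 1
⌊6/1⌋ = 6, remainder 0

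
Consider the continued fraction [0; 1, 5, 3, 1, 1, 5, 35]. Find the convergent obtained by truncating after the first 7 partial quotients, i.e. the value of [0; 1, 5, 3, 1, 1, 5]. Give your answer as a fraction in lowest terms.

a_0 = 0: 0/1
a_1 = 1: 1/1
a_2 = 5: 5/6
a_3 = 3: 16/19
a_4 = 1: 21/25
a_5 = 1: 37/44
a_6 = 5: 206/245

206/245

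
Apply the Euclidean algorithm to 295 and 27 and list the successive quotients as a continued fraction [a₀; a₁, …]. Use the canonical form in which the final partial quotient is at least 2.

[10; 1, 12, 2]

Run the Euclidean algorithm, recording each quotient:
295 ÷ 27 → quotient 10, remainder 25
27 ÷ 25 → quotient 1, remainder 2
25 ÷ 2 → quotient 12, remainder 1
2 ÷ 1 → quotient 2, remainder 0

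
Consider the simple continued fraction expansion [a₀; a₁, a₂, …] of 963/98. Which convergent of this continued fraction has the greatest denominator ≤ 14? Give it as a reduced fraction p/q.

a_0 = 9: 9/1  (≤ bound)
a_1 = 1: 10/1  (≤ bound)
a_2 = 4: 49/5  (≤ bound)
a_3 = 1: 59/6  (≤ bound)
a_4 = 3: 226/23  (> 14, stop)

59/6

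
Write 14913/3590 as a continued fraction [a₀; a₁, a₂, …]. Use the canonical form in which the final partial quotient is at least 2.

14913 ÷ 3590 → quotient 4, remainder 553
3590 ÷ 553 → quotient 6, remainder 272
553 ÷ 272 → quotient 2, remainder 9
272 ÷ 9 → quotient 30, remainder 2
9 ÷ 2 → quotient 4, remainder 1
2 ÷ 1 → quotient 2, remainder 0

[4; 6, 2, 30, 4, 2]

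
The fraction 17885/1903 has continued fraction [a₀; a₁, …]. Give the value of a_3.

1

⌊17885/1903⌋ = 9, remainder 758
⌊1903/758⌋ = 2, remainder 387
⌊758/387⌋ = 1, remainder 371
⌊387/371⌋ = 1, remainder 16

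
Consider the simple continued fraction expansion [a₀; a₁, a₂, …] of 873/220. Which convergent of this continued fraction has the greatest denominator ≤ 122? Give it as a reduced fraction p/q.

a_0 = 3: 3/1  (≤ bound)
a_1 = 1: 4/1  (≤ bound)
a_2 = 30: 123/31  (≤ bound)
a_3 = 2: 250/63  (≤ bound)
a_4 = 3: 873/220  (> 122, stop)

250/63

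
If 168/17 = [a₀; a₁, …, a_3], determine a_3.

168 ÷ 17 → quotient 9, remainder 15
17 ÷ 15 → quotient 1, remainder 2
15 ÷ 2 → quotient 7, remainder 1
2 ÷ 1 → quotient 2, remainder 0

2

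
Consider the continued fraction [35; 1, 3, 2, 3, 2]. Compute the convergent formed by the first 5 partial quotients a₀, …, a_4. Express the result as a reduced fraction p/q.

1109/31

Starting at the tail and folding back:
Start with 3.
2 + 1/(3/1) = 2 + 1/3 = 7/3
3 + 1/(7/3) = 3 + 3/7 = 24/7
1 + 1/(24/7) = 1 + 7/24 = 31/24
35 + 1/(31/24) = 35 + 24/31 = 1109/31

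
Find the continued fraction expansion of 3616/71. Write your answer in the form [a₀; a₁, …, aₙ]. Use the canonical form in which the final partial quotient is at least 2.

⌊3616/71⌋ = 50, remainder 66
⌊71/66⌋ = 1, remainder 5
⌊66/5⌋ = 13, remainder 1
⌊5/1⌋ = 5, remainder 0

[50; 1, 13, 5]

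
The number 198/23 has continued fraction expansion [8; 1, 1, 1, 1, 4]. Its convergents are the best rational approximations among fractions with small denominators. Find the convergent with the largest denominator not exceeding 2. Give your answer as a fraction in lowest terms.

17/2

a_0 = 8: 8/1  (≤ bound)
a_1 = 1: 9/1  (≤ bound)
a_2 = 1: 17/2  (≤ bound)
a_3 = 1: 26/3  (> 2, stop)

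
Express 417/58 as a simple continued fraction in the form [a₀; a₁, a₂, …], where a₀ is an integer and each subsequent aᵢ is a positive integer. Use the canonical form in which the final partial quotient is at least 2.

Apply division with remainder until the remainder is 0:
⌊417/58⌋ = 7, remainder 11
⌊58/11⌋ = 5, remainder 3
⌊11/3⌋ = 3, remainder 2
⌊3/2⌋ = 1, remainder 1
⌊2/1⌋ = 2, remainder 0

[7; 5, 3, 1, 2]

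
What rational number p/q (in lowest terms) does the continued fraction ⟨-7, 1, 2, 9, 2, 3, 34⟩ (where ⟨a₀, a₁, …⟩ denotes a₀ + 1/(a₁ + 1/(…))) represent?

-44437/7029

Start with 34.
3 + 1/(34/1) = 3 + 1/34 = 103/34
2 + 1/(103/34) = 2 + 34/103 = 240/103
9 + 1/(240/103) = 9 + 103/240 = 2263/240
2 + 1/(2263/240) = 2 + 240/2263 = 4766/2263
1 + 1/(4766/2263) = 1 + 2263/4766 = 7029/4766
-7 + 1/(7029/4766) = -7 + 4766/7029 = -44437/7029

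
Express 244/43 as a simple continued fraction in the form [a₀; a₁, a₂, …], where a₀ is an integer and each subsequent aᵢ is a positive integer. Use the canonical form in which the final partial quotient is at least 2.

244 = 5·43 + 29, so a_0 = 5
43 = 1·29 + 14, so a_1 = 1
29 = 2·14 + 1, so a_2 = 2
14 = 14·1 + 0, so a_3 = 14

[5; 1, 2, 14]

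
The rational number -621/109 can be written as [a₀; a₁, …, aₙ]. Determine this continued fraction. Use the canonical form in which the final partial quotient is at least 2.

Repeatedly divide and take the remainder:
-621 = -6·109 + 33, so a_0 = -6
109 = 3·33 + 10, so a_1 = 3
33 = 3·10 + 3, so a_2 = 3
10 = 3·3 + 1, so a_3 = 3
3 = 3·1 + 0, so a_4 = 3

[-6; 3, 3, 3, 3]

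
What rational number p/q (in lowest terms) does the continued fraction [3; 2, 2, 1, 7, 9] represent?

Start with 9.
7 + 1/(9/1) = 7 + 1/9 = 64/9
1 + 1/(64/9) = 1 + 9/64 = 73/64
2 + 1/(73/64) = 2 + 64/73 = 210/73
2 + 1/(210/73) = 2 + 73/210 = 493/210
3 + 1/(493/210) = 3 + 210/493 = 1689/493

1689/493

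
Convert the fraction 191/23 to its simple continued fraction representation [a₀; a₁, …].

Run the Euclidean algorithm, recording each quotient:
191 ÷ 23 → quotient 8, remainder 7
23 ÷ 7 → quotient 3, remainder 2
7 ÷ 2 → quotient 3, remainder 1
2 ÷ 1 → quotient 2, remainder 0

[8; 3, 3, 2]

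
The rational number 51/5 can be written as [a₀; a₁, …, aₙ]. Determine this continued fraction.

[10; 5]

51 = 10·5 + 1, so a_0 = 10
5 = 5·1 + 0, so a_1 = 5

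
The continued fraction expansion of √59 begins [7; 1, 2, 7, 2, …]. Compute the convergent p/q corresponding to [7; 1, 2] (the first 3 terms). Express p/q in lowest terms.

Start with 2.
1 + 1/(2/1) = 1 + 1/2 = 3/2
7 + 1/(3/2) = 7 + 2/3 = 23/3

23/3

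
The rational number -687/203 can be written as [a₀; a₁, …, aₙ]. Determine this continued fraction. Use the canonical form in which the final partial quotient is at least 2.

[-4; 1, 1, 1, 1, 1, 1, 15]

Run the Euclidean algorithm, recording each quotient:
-687 ÷ 203 → quotient -4, remainder 125
203 ÷ 125 → quotient 1, remainder 78
125 ÷ 78 → quotient 1, remainder 47
78 ÷ 47 → quotient 1, remainder 31
47 ÷ 31 → quotient 1, remainder 16
31 ÷ 16 → quotient 1, remainder 15
16 ÷ 15 → quotient 1, remainder 1
15 ÷ 1 → quotient 15, remainder 0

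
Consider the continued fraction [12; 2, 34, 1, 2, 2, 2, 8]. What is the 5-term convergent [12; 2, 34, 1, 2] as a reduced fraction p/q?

Use the convergent recurrence hₖ = aₖ·hₖ₋₁ + hₖ₋₂ (and likewise for the denominators kₖ):
a_0 = 12: 12/1
a_1 = 2: 25/2
a_2 = 34: 862/69
a_3 = 1: 887/71
a_4 = 2: 2636/211

2636/211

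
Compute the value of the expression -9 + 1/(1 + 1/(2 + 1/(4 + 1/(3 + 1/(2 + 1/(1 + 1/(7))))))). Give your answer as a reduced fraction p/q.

-8891/1070

Use the convergent recurrence hₖ = aₖ·hₖ₋₁ + hₖ₋₂ (and likewise for the denominators kₖ):
a_0 = -9: -9/1
a_1 = 1: -8/1
a_2 = 2: -25/3
a_3 = 4: -108/13
a_4 = 3: -349/42
a_5 = 2: -806/97
a_6 = 1: -1155/139
a_7 = 7: -8891/1070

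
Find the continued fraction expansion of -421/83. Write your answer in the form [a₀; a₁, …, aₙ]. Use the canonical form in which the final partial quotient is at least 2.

[-6; 1, 12, 1, 5]

⌊-421/83⌋ = -6, remainder 77
⌊83/77⌋ = 1, remainder 6
⌊77/6⌋ = 12, remainder 5
⌊6/5⌋ = 1, remainder 1
⌊5/1⌋ = 5, remainder 0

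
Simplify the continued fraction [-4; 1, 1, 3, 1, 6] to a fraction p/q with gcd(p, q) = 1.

-210/61

a_0 = -4: -4/1
a_1 = 1: -3/1
a_2 = 1: -7/2
a_3 = 3: -24/7
a_4 = 1: -31/9
a_5 = 6: -210/61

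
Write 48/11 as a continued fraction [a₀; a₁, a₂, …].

Repeatedly divide and take the remainder:
48 = 4·11 + 4, so a_0 = 4
11 = 2·4 + 3, so a_1 = 2
4 = 1·3 + 1, so a_2 = 1
3 = 3·1 + 0, so a_3 = 3

[4; 2, 1, 3]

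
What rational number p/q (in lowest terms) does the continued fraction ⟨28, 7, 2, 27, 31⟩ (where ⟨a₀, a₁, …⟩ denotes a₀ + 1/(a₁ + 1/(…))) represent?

359743/12787

Starting at the tail and folding back:
Start with 31.
27 + 1/(31/1) = 27 + 1/31 = 838/31
2 + 1/(838/31) = 2 + 31/838 = 1707/838
7 + 1/(1707/838) = 7 + 838/1707 = 12787/1707
28 + 1/(12787/1707) = 28 + 1707/12787 = 359743/12787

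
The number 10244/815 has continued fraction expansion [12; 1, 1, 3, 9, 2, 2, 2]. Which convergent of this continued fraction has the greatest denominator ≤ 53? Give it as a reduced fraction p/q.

88/7

a_0 = 12: 12/1  (≤ bound)
a_1 = 1: 13/1  (≤ bound)
a_2 = 1: 25/2  (≤ bound)
a_3 = 3: 88/7  (≤ bound)
a_4 = 9: 817/65  (> 53, stop)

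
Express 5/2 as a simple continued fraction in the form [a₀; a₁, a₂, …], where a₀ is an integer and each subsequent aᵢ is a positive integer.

[2; 2]

Repeatedly divide and take the remainder:
5 = 2·2 + 1, so a_0 = 2
2 = 2·1 + 0, so a_1 = 2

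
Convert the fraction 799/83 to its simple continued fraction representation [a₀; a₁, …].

799 = 9·83 + 52, so a_0 = 9
83 = 1·52 + 31, so a_1 = 1
52 = 1·31 + 21, so a_2 = 1
31 = 1·21 + 10, so a_3 = 1
21 = 2·10 + 1, so a_4 = 2
10 = 10·1 + 0, so a_5 = 10

[9; 1, 1, 1, 2, 10]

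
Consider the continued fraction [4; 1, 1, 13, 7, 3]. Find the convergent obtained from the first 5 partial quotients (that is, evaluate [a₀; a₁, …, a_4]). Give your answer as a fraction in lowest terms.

Use the convergent recurrence hₖ = aₖ·hₖ₋₁ + hₖ₋₂ (and likewise for the denominators kₖ):
a_0 = 4: 4/1
a_1 = 1: 5/1
a_2 = 1: 9/2
a_3 = 13: 122/27
a_4 = 7: 863/191

863/191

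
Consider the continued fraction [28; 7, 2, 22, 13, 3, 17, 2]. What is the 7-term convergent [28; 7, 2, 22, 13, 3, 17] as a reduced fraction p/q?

Starting at the tail and folding back:
Start with 17.
3 + 1/(17/1) = 3 + 1/17 = 52/17
13 + 1/(52/17) = 13 + 17/52 = 693/52
22 + 1/(693/52) = 22 + 52/693 = 15298/693
2 + 1/(15298/693) = 2 + 693/15298 = 31289/15298
7 + 1/(31289/15298) = 7 + 15298/31289 = 234321/31289
28 + 1/(234321/31289) = 28 + 31289/234321 = 6592277/234321

6592277/234321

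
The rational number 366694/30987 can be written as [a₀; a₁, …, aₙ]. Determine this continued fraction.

[11; 1, 5, 59, 5, 8, 2]

Apply division with remainder until the remainder is 0:
⌊366694/30987⌋ = 11, remainder 25837
⌊30987/25837⌋ = 1, remainder 5150
⌊25837/5150⌋ = 5, remainder 87
⌊5150/87⌋ = 59, remainder 17
⌊87/17⌋ = 5, remainder 2
⌊17/2⌋ = 8, remainder 1
⌊2/1⌋ = 2, remainder 0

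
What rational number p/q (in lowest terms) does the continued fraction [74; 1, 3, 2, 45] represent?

Starting at the tail and folding back:
Start with 45.
2 + 1/(45/1) = 2 + 1/45 = 91/45
3 + 1/(91/45) = 3 + 45/91 = 318/91
1 + 1/(318/91) = 1 + 91/318 = 409/318
74 + 1/(409/318) = 74 + 318/409 = 30584/409

30584/409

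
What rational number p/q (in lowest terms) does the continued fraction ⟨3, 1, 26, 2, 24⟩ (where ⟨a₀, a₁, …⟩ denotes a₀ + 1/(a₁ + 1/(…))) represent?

Starting at the tail and folding back:
Start with 24.
2 + 1/(24/1) = 2 + 1/24 = 49/24
26 + 1/(49/24) = 26 + 24/49 = 1298/49
1 + 1/(1298/49) = 1 + 49/1298 = 1347/1298
3 + 1/(1347/1298) = 3 + 1298/1347 = 5339/1347

5339/1347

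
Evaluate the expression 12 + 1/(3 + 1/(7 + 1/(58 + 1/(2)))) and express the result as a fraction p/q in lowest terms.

31781/2580

Start with 2.
58 + 1/(2/1) = 58 + 1/2 = 117/2
7 + 1/(117/2) = 7 + 2/117 = 821/117
3 + 1/(821/117) = 3 + 117/821 = 2580/821
12 + 1/(2580/821) = 12 + 821/2580 = 31781/2580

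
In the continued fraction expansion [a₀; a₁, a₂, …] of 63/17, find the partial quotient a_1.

1

Run the Euclidean algorithm, recording each quotient:
63 = 3·17 + 12, so a_0 = 3
17 = 1·12 + 5, so a_1 = 1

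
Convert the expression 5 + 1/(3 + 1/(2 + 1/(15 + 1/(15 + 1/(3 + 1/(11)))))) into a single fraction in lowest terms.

298749/56506

a_0 = 5: 5/1
a_1 = 3: 16/3
a_2 = 2: 37/7
a_3 = 15: 571/108
a_4 = 15: 8602/1627
a_5 = 3: 26377/4989
a_6 = 11: 298749/56506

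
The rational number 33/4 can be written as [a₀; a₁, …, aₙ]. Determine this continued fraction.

[8; 4]

Apply division with remainder until the remainder is 0:
33 ÷ 4 → quotient 8, remainder 1
4 ÷ 1 → quotient 4, remainder 0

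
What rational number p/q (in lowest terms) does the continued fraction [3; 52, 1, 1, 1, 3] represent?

1748/579

Compute successive convergents:
a_0 = 3: 3/1
a_1 = 52: 157/52
a_2 = 1: 160/53
a_3 = 1: 317/105
a_4 = 1: 477/158
a_5 = 3: 1748/579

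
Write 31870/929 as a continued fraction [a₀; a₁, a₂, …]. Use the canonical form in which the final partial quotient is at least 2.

⌊31870/929⌋ = 34, remainder 284
⌊929/284⌋ = 3, remainder 77
⌊284/77⌋ = 3, remainder 53
⌊77/53⌋ = 1, remainder 24
⌊53/24⌋ = 2, remainder 5
⌊24/5⌋ = 4, remainder 4
⌊5/4⌋ = 1, remainder 1
⌊4/1⌋ = 4, remainder 0

[34; 3, 3, 1, 2, 4, 1, 4]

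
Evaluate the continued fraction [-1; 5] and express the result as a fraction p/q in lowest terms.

-4/5

Compute successive convergents:
a_0 = -1: -1/1
a_1 = 5: -4/5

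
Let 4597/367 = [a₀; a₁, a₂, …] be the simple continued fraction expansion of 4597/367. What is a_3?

9

⌊4597/367⌋ = 12, remainder 193
⌊367/193⌋ = 1, remainder 174
⌊193/174⌋ = 1, remainder 19
⌊174/19⌋ = 9, remainder 3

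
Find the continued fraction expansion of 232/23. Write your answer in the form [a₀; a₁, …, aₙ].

[10; 11, 2]

Run the Euclidean algorithm, recording each quotient:
232 ÷ 23 → quotient 10, remainder 2
23 ÷ 2 → quotient 11, remainder 1
2 ÷ 1 → quotient 2, remainder 0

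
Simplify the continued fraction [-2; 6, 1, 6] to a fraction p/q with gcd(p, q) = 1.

Collapse the nested fraction from the inside out:
Start with 6.
1 + 1/(6/1) = 1 + 1/6 = 7/6
6 + 1/(7/6) = 6 + 6/7 = 48/7
-2 + 1/(48/7) = -2 + 7/48 = -89/48

-89/48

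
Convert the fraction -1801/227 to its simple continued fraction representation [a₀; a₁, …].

-1801 ÷ 227 → quotient -8, remainder 15
227 ÷ 15 → quotient 15, remainder 2
15 ÷ 2 → quotient 7, remainder 1
2 ÷ 1 → quotient 2, remainder 0

[-8; 15, 7, 2]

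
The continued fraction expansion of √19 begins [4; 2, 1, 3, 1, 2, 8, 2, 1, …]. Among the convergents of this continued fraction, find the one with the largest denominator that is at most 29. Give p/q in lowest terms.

61/14

a_0 = 4: 4/1  (≤ bound)
a_1 = 2: 9/2  (≤ bound)
a_2 = 1: 13/3  (≤ bound)
a_3 = 3: 48/11  (≤ bound)
a_4 = 1: 61/14  (≤ bound)
a_5 = 2: 170/39  (> 29, stop)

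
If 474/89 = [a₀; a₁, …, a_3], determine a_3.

2

474 = 5·89 + 29, so a_0 = 5
89 = 3·29 + 2, so a_1 = 3
29 = 14·2 + 1, so a_2 = 14
2 = 2·1 + 0, so a_3 = 2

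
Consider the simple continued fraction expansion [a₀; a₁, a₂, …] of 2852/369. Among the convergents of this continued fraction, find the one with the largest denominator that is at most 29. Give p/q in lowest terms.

List convergents until the denominator exceeds the bound:
a_0 = 7: 7/1  (≤ bound)
a_1 = 1: 8/1  (≤ bound)
a_2 = 2: 23/3  (≤ bound)
a_3 = 1: 31/4  (≤ bound)
a_4 = 2: 85/11  (≤ bound)
a_5 = 4: 371/48  (> 29, stop)

85/11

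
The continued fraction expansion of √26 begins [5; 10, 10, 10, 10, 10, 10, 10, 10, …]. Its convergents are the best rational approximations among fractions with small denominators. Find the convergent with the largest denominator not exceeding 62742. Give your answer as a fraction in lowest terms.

List convergents until the denominator exceeds the bound:
a_0 = 5: 5/1  (≤ bound)
a_1 = 10: 51/10  (≤ bound)
a_2 = 10: 515/101  (≤ bound)
a_3 = 10: 5201/1020  (≤ bound)
a_4 = 10: 52525/10301  (≤ bound)
a_5 = 10: 530451/104030  (> 62742, stop)

52525/10301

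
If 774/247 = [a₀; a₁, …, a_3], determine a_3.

Run the Euclidean algorithm, recording each quotient:
774 = 3·247 + 33, so a_0 = 3
247 = 7·33 + 16, so a_1 = 7
33 = 2·16 + 1, so a_2 = 2
16 = 16·1 + 0, so a_3 = 16

16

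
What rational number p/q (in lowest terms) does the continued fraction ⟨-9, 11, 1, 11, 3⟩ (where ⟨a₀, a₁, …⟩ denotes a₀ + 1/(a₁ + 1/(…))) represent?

Build up convergents one term at a time:
a_0 = -9: -9/1
a_1 = 11: -98/11
a_2 = 1: -107/12
a_3 = 11: -1275/143
a_4 = 3: -3932/441

-3932/441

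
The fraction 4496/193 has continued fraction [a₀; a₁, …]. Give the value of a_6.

Run the Euclidean algorithm, recording each quotient:
4496 ÷ 193 → quotient 23, remainder 57
193 ÷ 57 → quotient 3, remainder 22
57 ÷ 22 → quotient 2, remainder 13
22 ÷ 13 → quotient 1, remainder 9
13 ÷ 9 → quotient 1, remainder 4
9 ÷ 4 → quotient 2, remainder 1
4 ÷ 1 → quotient 4, remainder 0

4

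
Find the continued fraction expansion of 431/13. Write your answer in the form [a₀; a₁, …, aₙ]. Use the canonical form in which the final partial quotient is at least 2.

[33; 6, 2]

Run the Euclidean algorithm, recording each quotient:
431 = 33·13 + 2, so a_0 = 33
13 = 6·2 + 1, so a_1 = 6
2 = 2·1 + 0, so a_2 = 2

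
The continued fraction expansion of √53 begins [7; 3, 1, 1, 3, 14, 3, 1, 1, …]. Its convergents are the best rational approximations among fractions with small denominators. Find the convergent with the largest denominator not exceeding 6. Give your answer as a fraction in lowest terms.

29/4

a_0 = 7: 7/1  (≤ bound)
a_1 = 3: 22/3  (≤ bound)
a_2 = 1: 29/4  (≤ bound)
a_3 = 1: 51/7  (> 6, stop)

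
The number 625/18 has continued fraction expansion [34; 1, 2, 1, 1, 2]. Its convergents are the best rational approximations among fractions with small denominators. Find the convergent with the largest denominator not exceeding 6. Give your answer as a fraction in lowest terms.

List convergents until the denominator exceeds the bound:
a_0 = 34: 34/1  (≤ bound)
a_1 = 1: 35/1  (≤ bound)
a_2 = 2: 104/3  (≤ bound)
a_3 = 1: 139/4  (≤ bound)
a_4 = 1: 243/7  (> 6, stop)

139/4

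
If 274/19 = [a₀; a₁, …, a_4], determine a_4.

Repeatedly divide and take the remainder:
274 ÷ 19 → quotient 14, remainder 8
19 ÷ 8 → quotient 2, remainder 3
8 ÷ 3 → quotient 2, remainder 2
3 ÷ 2 → quotient 1, remainder 1
2 ÷ 1 → quotient 2, remainder 0

2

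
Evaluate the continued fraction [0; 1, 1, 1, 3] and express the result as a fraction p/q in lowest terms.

7/11

Start with 3.
1 + 1/(3/1) = 1 + 1/3 = 4/3
1 + 1/(4/3) = 1 + 3/4 = 7/4
1 + 1/(7/4) = 1 + 4/7 = 11/7
0 + 1/(11/7) = 0 + 7/11 = 7/11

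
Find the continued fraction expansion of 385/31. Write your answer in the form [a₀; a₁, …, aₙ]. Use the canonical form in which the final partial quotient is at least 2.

385 = 12·31 + 13, so a_0 = 12
31 = 2·13 + 5, so a_1 = 2
13 = 2·5 + 3, so a_2 = 2
5 = 1·3 + 2, so a_3 = 1
3 = 1·2 + 1, so a_4 = 1
2 = 2·1 + 0, so a_5 = 2

[12; 2, 2, 1, 1, 2]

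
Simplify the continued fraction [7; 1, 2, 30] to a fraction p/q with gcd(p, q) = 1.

698/91

Work from the innermost term outward:
Start with 30.
2 + 1/(30/1) = 2 + 1/30 = 61/30
1 + 1/(61/30) = 1 + 30/61 = 91/61
7 + 1/(91/61) = 7 + 61/91 = 698/91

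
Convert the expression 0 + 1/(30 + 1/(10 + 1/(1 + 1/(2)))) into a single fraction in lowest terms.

a_0 = 0: 0/1
a_1 = 30: 1/30
a_2 = 10: 10/301
a_3 = 1: 11/331
a_4 = 2: 32/963

32/963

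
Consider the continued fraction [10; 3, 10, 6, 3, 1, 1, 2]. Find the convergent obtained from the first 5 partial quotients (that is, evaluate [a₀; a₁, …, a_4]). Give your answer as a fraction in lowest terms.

Work from the innermost term outward:
Start with 3.
6 + 1/(3/1) = 6 + 1/3 = 19/3
10 + 1/(19/3) = 10 + 3/19 = 193/19
3 + 1/(193/19) = 3 + 19/193 = 598/193
10 + 1/(598/193) = 10 + 193/598 = 6173/598

6173/598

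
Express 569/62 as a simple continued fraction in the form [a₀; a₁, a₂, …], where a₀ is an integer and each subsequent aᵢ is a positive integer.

[9; 5, 1, 1, 1, 3]

Apply division with remainder until the remainder is 0:
569 ÷ 62 → quotient 9, remainder 11
62 ÷ 11 → quotient 5, remainder 7
11 ÷ 7 → quotient 1, remainder 4
7 ÷ 4 → quotient 1, remainder 3
4 ÷ 3 → quotient 1, remainder 1
3 ÷ 1 → quotient 3, remainder 0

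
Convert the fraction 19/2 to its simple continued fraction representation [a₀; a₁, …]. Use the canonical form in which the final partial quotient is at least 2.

[9; 2]

⌊19/2⌋ = 9, remainder 1
⌊2/1⌋ = 2, remainder 0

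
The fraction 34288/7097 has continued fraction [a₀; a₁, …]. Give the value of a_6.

⌊34288/7097⌋ = 4, remainder 5900
⌊7097/5900⌋ = 1, remainder 1197
⌊5900/1197⌋ = 4, remainder 1112
⌊1197/1112⌋ = 1, remainder 85
⌊1112/85⌋ = 13, remainder 7
⌊85/7⌋ = 12, remainder 1
⌊7/1⌋ = 7, remainder 0

7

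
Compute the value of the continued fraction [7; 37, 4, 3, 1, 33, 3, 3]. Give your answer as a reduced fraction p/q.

Starting at the tail and folding back:
Start with 3.
3 + 1/(3/1) = 3 + 1/3 = 10/3
33 + 1/(10/3) = 33 + 3/10 = 333/10
1 + 1/(333/10) = 1 + 10/333 = 343/333
3 + 1/(343/333) = 3 + 333/343 = 1362/343
4 + 1/(1362/343) = 4 + 343/1362 = 5791/1362
37 + 1/(5791/1362) = 37 + 1362/5791 = 215629/5791
7 + 1/(215629/5791) = 7 + 5791/215629 = 1515194/215629

1515194/215629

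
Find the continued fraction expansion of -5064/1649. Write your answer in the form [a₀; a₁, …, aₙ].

Repeatedly divide and take the remainder:
-5064 ÷ 1649 → quotient -4, remainder 1532
1649 ÷ 1532 → quotient 1, remainder 117
1532 ÷ 117 → quotient 13, remainder 11
117 ÷ 11 → quotient 10, remainder 7
11 ÷ 7 → quotient 1, remainder 4
7 ÷ 4 → quotient 1, remainder 3
4 ÷ 3 → quotient 1, remainder 1
3 ÷ 1 → quotient 3, remainder 0

[-4; 1, 13, 10, 1, 1, 1, 3]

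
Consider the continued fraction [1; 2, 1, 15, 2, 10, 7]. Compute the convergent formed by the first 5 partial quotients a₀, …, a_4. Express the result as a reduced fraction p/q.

130/97

a_0 = 1: 1/1
a_1 = 2: 3/2
a_2 = 1: 4/3
a_3 = 15: 63/47
a_4 = 2: 130/97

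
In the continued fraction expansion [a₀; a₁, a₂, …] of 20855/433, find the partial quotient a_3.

20855 = 48·433 + 71, so a_0 = 48
433 = 6·71 + 7, so a_1 = 6
71 = 10·7 + 1, so a_2 = 10
7 = 7·1 + 0, so a_3 = 7

7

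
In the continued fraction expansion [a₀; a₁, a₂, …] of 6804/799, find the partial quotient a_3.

Run the Euclidean algorithm, recording each quotient:
6804 ÷ 799 → quotient 8, remainder 412
799 ÷ 412 → quotient 1, remainder 387
412 ÷ 387 → quotient 1, remainder 25
387 ÷ 25 → quotient 15, remainder 12

15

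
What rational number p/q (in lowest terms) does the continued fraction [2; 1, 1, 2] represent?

Start with 2.
1 + 1/(2/1) = 1 + 1/2 = 3/2
1 + 1/(3/2) = 1 + 2/3 = 5/3
2 + 1/(5/3) = 2 + 3/5 = 13/5

13/5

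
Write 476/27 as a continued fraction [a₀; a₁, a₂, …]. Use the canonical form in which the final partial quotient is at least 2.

476 ÷ 27 → quotient 17, remainder 17
27 ÷ 17 → quotient 1, remainder 10
17 ÷ 10 → quotient 1, remainder 7
10 ÷ 7 → quotient 1, remainder 3
7 ÷ 3 → quotient 2, remainder 1
3 ÷ 1 → quotient 3, remainder 0

[17; 1, 1, 1, 2, 3]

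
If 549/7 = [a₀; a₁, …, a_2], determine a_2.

Repeatedly divide and take the remainder:
549 ÷ 7 → quotient 78, remainder 3
7 ÷ 3 → quotient 2, remainder 1
3 ÷ 1 → quotient 3, remainder 0

3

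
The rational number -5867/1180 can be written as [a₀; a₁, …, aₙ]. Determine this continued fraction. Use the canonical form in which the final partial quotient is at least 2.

Run the Euclidean algorithm, recording each quotient:
-5867 = -5·1180 + 33, so a_0 = -5
1180 = 35·33 + 25, so a_1 = 35
33 = 1·25 + 8, so a_2 = 1
25 = 3·8 + 1, so a_3 = 3
8 = 8·1 + 0, so a_4 = 8

[-5; 35, 1, 3, 8]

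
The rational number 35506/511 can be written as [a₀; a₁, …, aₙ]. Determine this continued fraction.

[69; 2, 14, 1, 1, 8]

Run the Euclidean algorithm, recording each quotient:
⌊35506/511⌋ = 69, remainder 247
⌊511/247⌋ = 2, remainder 17
⌊247/17⌋ = 14, remainder 9
⌊17/9⌋ = 1, remainder 8
⌊9/8⌋ = 1, remainder 1
⌊8/1⌋ = 8, remainder 0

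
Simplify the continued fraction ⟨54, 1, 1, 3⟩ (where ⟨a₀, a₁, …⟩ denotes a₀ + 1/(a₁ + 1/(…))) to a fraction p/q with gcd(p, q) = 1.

382/7

Build up convergents one term at a time:
a_0 = 54: 54/1
a_1 = 1: 55/1
a_2 = 1: 109/2
a_3 = 3: 382/7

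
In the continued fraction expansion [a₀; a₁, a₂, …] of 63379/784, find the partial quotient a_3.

63379 ÷ 784 → quotient 80, remainder 659
784 ÷ 659 → quotient 1, remainder 125
659 ÷ 125 → quotient 5, remainder 34
125 ÷ 34 → quotient 3, remainder 23

3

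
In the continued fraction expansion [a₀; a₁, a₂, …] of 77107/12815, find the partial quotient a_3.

Run the Euclidean algorithm, recording each quotient:
⌊77107/12815⌋ = 6, remainder 217
⌊12815/217⌋ = 59, remainder 12
⌊217/12⌋ = 18, remainder 1
⌊12/1⌋ = 12, remainder 0

12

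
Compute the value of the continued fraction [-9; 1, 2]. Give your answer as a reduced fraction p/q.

-25/3

a_0 = -9: -9/1
a_1 = 1: -8/1
a_2 = 2: -25/3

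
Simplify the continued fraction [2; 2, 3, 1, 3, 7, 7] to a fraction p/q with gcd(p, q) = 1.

Start with 7.
7 + 1/(7/1) = 7 + 1/7 = 50/7
3 + 1/(50/7) = 3 + 7/50 = 157/50
1 + 1/(157/50) = 1 + 50/157 = 207/157
3 + 1/(207/157) = 3 + 157/207 = 778/207
2 + 1/(778/207) = 2 + 207/778 = 1763/778
2 + 1/(1763/778) = 2 + 778/1763 = 4304/1763

4304/1763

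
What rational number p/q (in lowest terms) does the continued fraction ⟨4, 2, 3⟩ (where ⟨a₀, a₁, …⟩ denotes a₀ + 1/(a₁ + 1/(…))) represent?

31/7

Start with 3.
2 + 1/(3/1) = 2 + 1/3 = 7/3
4 + 1/(7/3) = 4 + 3/7 = 31/7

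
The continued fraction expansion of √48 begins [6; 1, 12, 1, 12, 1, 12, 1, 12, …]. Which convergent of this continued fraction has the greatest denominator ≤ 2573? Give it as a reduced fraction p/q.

List convergents until the denominator exceeds the bound:
a_0 = 6: 6/1  (≤ bound)
a_1 = 1: 7/1  (≤ bound)
a_2 = 12: 90/13  (≤ bound)
a_3 = 1: 97/14  (≤ bound)
a_4 = 12: 1254/181  (≤ bound)
a_5 = 1: 1351/195  (≤ bound)
a_6 = 12: 17466/2521  (≤ bound)
a_7 = 1: 18817/2716  (> 2573, stop)

17466/2521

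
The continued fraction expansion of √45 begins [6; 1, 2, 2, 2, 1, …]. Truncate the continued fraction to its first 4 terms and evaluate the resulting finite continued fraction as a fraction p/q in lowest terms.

a_0 = 6: 6/1
a_1 = 1: 7/1
a_2 = 2: 20/3
a_3 = 2: 47/7

47/7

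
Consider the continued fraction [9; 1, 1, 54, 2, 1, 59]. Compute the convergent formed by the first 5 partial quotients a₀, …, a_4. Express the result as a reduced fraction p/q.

Starting at the tail and folding back:
Start with 2.
54 + 1/(2/1) = 54 + 1/2 = 109/2
1 + 1/(109/2) = 1 + 2/109 = 111/109
1 + 1/(111/109) = 1 + 109/111 = 220/111
9 + 1/(220/111) = 9 + 111/220 = 2091/220

2091/220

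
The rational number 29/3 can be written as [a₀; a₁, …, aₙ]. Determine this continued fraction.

29 ÷ 3 → quotient 9, remainder 2
3 ÷ 2 → quotient 1, remainder 1
2 ÷ 1 → quotient 2, remainder 0

[9; 1, 2]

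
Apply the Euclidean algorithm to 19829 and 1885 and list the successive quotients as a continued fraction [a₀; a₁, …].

[10; 1, 1, 12, 2, 2, 3, 4]

Apply division with remainder until the remainder is 0:
19829 = 10·1885 + 979, so a_0 = 10
1885 = 1·979 + 906, so a_1 = 1
979 = 1·906 + 73, so a_2 = 1
906 = 12·73 + 30, so a_3 = 12
73 = 2·30 + 13, so a_4 = 2
30 = 2·13 + 4, so a_5 = 2
13 = 3·4 + 1, so a_6 = 3
4 = 4·1 + 0, so a_7 = 4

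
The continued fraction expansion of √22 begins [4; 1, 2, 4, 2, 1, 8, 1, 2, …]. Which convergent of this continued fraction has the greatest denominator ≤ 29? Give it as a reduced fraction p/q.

a_0 = 4: 4/1  (≤ bound)
a_1 = 1: 5/1  (≤ bound)
a_2 = 2: 14/3  (≤ bound)
a_3 = 4: 61/13  (≤ bound)
a_4 = 2: 136/29  (≤ bound)
a_5 = 1: 197/42  (> 29, stop)

136/29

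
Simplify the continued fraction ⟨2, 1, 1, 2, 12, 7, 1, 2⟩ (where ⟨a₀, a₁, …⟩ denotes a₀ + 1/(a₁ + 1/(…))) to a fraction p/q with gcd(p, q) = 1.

3742/1441

Build up convergents one term at a time:
a_0 = 2: 2/1
a_1 = 1: 3/1
a_2 = 1: 5/2
a_3 = 2: 13/5
a_4 = 12: 161/62
a_5 = 7: 1140/439
a_6 = 1: 1301/501
a_7 = 2: 3742/1441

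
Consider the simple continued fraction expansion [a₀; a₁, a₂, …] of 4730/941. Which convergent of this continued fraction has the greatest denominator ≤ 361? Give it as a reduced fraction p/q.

a_0 = 5: 5/1  (≤ bound)
a_1 = 37: 186/37  (≤ bound)
a_2 = 1: 191/38  (≤ bound)
a_3 = 1: 377/75  (≤ bound)
a_4 = 1: 568/113  (≤ bound)
a_5 = 3: 2081/414  (> 361, stop)

568/113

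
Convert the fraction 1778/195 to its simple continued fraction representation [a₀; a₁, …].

⌊1778/195⌋ = 9, remainder 23
⌊195/23⌋ = 8, remainder 11
⌊23/11⌋ = 2, remainder 1
⌊11/1⌋ = 11, remainder 0

[9; 8, 2, 11]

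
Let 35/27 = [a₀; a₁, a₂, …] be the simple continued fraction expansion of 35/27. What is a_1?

35 = 1·27 + 8, so a_0 = 1
27 = 3·8 + 3, so a_1 = 3

3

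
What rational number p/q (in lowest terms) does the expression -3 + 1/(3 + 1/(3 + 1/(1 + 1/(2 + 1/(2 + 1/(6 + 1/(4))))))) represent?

-6113/2269

Start with 4.
6 + 1/(4/1) = 6 + 1/4 = 25/4
2 + 1/(25/4) = 2 + 4/25 = 54/25
2 + 1/(54/25) = 2 + 25/54 = 133/54
1 + 1/(133/54) = 1 + 54/133 = 187/133
3 + 1/(187/133) = 3 + 133/187 = 694/187
3 + 1/(694/187) = 3 + 187/694 = 2269/694
-3 + 1/(2269/694) = -3 + 694/2269 = -6113/2269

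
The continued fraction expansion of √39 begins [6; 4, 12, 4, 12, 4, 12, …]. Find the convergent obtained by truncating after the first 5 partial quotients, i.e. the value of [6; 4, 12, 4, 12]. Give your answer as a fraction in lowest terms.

15294/2449

Start with 12.
4 + 1/(12/1) = 4 + 1/12 = 49/12
12 + 1/(49/12) = 12 + 12/49 = 600/49
4 + 1/(600/49) = 4 + 49/600 = 2449/600
6 + 1/(2449/600) = 6 + 600/2449 = 15294/2449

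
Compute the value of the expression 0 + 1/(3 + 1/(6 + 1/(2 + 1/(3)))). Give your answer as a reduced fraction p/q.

45/142

Start with 3.
2 + 1/(3/1) = 2 + 1/3 = 7/3
6 + 1/(7/3) = 6 + 3/7 = 45/7
3 + 1/(45/7) = 3 + 7/45 = 142/45
0 + 1/(142/45) = 0 + 45/142 = 45/142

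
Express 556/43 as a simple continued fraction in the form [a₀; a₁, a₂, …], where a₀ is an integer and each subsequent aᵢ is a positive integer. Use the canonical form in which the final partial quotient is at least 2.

556 = 12·43 + 40, so a_0 = 12
43 = 1·40 + 3, so a_1 = 1
40 = 13·3 + 1, so a_2 = 13
3 = 3·1 + 0, so a_3 = 3

[12; 1, 13, 3]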